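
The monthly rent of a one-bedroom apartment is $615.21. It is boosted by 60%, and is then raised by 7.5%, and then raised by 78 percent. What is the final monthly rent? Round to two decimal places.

$1883.53

Each change multiplies by a factor: 1.6 × 1.075 × 1.78 = 3.0616.
$615.21 × 3.0616 = $1883.526936 ≈ $1883.53.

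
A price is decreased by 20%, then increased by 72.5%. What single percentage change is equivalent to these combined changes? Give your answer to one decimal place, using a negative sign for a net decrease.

38.0%

The combined multiplier is 0.8 × 1.725 = 1.38.
That corresponds to an increase of 38.0%.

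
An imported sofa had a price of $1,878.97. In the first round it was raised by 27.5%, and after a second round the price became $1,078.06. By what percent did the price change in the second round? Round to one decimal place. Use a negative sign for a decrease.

-55.0%

After the first round: $1,878.97 × 1.275 = $2395.68675.
Second-round multiplier: $1,078.06 ÷ $2395.68675 ≈ 0.45.
That is a change of -55.0%.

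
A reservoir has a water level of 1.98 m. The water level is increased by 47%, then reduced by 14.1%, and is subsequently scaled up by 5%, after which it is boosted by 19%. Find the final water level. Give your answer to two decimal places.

Apply the 47% increase: 1.98 × 1.47 = 2.9106.
Apply the 14.1% decrease: 2.9106 × 0.859 = 2.5002054.
After the 5% increase: 2.5002054 × 1.05 = 2.62521567.
Apply the 19% increase: 2.62521567 × 1.19 = 3.1240066473 ≈ 3.12.

3.12 m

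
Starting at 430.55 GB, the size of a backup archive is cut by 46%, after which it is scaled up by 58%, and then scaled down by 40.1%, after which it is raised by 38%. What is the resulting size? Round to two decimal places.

Each change multiplies by a factor: 0.54 × 1.58 × 0.599 × 1.38 = 0.705272184.
430.55 × 0.705272184 = 303.6549388212 ≈ 303.65.

303.65 GB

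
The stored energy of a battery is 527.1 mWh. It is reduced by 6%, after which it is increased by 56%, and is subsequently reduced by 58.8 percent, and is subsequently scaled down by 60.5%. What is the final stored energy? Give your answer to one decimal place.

125.8 mWh

Each change multiplies by a factor: 0.94 × 1.56 × 0.412 × 0.395 = 0.238641936.
527.1 × 0.238641936 = 125.7881644656 ≈ 125.8.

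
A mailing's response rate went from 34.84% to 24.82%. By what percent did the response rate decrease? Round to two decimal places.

28.76%

The change is 24.82 − 34.84 = -10.02 percentage points.
Relative to the original 34.84%, that is -10.02 ÷ 34.84 ≈ -28.76%.
So the response rate fell by 28.76%.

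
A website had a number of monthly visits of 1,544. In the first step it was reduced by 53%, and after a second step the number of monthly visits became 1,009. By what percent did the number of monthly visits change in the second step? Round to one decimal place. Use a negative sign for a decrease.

After the first step: 1,544 × 0.47 = 725.68.
Second-step multiplier: 1,009 ÷ 725.68 ≈ 1.39042.
That is a change of 39.0%.

39.0%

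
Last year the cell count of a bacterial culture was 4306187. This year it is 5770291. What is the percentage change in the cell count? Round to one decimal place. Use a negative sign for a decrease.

34.0%

Change: 5770291 − 4306187 = 1464104.
Relative to the original: 1464104 ÷ 4306187 ≈ 34.0%.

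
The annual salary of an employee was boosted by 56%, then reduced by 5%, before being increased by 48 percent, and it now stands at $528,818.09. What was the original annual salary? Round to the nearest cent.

$241,099.54

The overall multiplier applied was 1.56 × 0.95 × 1.48 = 2.19336.
So the original annual salary was $528,818.09 ÷ 2.19336 ≈ $241,099.54.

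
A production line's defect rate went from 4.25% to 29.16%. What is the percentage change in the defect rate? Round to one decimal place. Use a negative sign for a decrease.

586.1%

The change is 29.16 − 4.25 = 24.91 percentage points.
Relative to the original 4.25%, that is 24.91 ÷ 4.25 ≈ 586.1%.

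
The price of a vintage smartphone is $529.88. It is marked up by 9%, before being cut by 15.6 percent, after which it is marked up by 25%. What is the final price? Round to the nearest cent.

$609.34

Each change multiplies by a factor: 1.09 × 0.844 × 1.25 = 1.14995.
$529.88 × 1.14995 = $609.335506 ≈ $609.34.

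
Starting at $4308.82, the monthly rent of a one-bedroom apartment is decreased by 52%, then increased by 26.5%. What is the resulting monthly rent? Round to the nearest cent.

After the 52% decrease: $4308.82 × 0.48 = $2068.2336.
After the 26.5% increase: $2068.2336 × 1.265 = $2616.315504 ≈ $2616.32.

$2616.32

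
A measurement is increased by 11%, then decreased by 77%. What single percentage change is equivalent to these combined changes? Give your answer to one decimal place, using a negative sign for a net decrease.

An 11% increase multiplies by 1.11.
Then a 77% decrease: 1.11 × 0.23 = 0.2553.
Overall factor 0.2553, i.e. -74.5%.

-74.5%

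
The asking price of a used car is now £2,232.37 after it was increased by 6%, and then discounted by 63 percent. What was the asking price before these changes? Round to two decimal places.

The overall multiplier applied was 1.06 × 0.37 = 0.3922.
So the original asking price was £2,232.37 ÷ 0.3922 ≈ £5,691.92.

£5,691.92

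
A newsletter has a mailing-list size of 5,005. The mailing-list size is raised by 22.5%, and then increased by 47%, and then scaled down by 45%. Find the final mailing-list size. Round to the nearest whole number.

Each change multiplies by a factor: 1.225 × 1.47 × 0.55 = 0.9904125.
5,005 × 0.9904125 = 4957.0145625 ≈ 4,957.

4,957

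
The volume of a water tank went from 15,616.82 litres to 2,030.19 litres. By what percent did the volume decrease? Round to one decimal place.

87.0%

Change: 2,030.19 − 15,616.82 = -13,586.63.
Relative to the original: -13,586.63 ÷ 15,616.82 ≈ -87.0%.
So the volume decreased by 87.0%.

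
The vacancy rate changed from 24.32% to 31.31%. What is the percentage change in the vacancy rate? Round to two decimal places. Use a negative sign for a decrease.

The change is 31.31 − 24.32 = 6.99 percentage points.
Relative to the original 24.32%, that is 6.99 ÷ 24.32 ≈ 28.74%.

28.74%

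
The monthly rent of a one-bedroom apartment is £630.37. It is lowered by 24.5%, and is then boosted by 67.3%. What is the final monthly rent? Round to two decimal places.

24.5% decrease: £630.37 × 0.755 = £475.92935.
After the 67.3% increase: £475.92935 × 1.673 = £796.22980255 ≈ £796.23.

£796.23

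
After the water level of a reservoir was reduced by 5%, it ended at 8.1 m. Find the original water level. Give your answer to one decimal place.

8.5 m

The overall multiplier applied was 0.95.
So the original water level was 8.1 ÷ 0.95 ≈ 8.5 m.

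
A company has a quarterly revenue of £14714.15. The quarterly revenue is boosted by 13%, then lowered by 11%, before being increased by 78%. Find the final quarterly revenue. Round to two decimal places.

Apply the 13% increase: £14714.15 × 1.13 = £16626.9895.
After the 11% decrease: £16626.9895 × 0.89 = £14798.020655.
After the 78% increase: £14798.020655 × 1.78 = £26340.4767659 ≈ £26340.48.

£26340.48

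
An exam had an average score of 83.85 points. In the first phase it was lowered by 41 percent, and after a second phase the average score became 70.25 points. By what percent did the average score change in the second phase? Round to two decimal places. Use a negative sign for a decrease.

42.00%

After the first phase: 83.85 × 0.59 = 49.4715.
Second-phase multiplier: 70.25 ÷ 49.4715 ≈ 1.42001.
That is a change of 42.00%.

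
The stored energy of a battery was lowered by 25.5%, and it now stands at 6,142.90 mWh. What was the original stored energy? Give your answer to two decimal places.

8,245.50 mWh

The overall multiplier applied was 0.745.
So the original stored energy was 6,142.90 ÷ 0.745 ≈ 8,245.50 mWh.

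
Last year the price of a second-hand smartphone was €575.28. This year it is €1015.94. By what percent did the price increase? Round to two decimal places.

Change: €1015.94 − €575.28 = €440.66.
Relative to the original: €440.66 ÷ €575.28 ≈ 76.60%.
So the price increased by 76.60%.

76.60%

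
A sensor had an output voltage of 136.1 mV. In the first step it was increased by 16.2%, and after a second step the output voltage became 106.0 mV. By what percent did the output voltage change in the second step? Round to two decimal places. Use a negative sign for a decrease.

After the first step: 136.1 × 1.162 = 158.1482.
Second-step multiplier: 106.0 ÷ 158.1482 ≈ 0.670257.
That is a change of -32.97%.

-32.97%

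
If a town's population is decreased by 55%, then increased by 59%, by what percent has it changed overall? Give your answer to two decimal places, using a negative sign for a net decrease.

-28.45%

A 55% decrease multiplies by 0.45.
Then a 59% increase: 0.45 × 1.59 = 0.7155.
Overall factor 0.7155, i.e. -28.45%.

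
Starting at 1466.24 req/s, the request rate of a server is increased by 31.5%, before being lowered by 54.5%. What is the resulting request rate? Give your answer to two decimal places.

877.29 req/s

Apply the 31.5% increase: 1466.24 × 1.315 = 1928.1056.
Apply the 54.5% decrease: 1928.1056 × 0.455 = 877.288048 ≈ 877.29.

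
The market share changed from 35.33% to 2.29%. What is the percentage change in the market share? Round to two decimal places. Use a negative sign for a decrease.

-93.52%

The change is 2.29 − 35.33 = -33.04 percentage points.
Relative to the original 35.33%, that is -33.04 ÷ 35.33 ≈ -93.52%.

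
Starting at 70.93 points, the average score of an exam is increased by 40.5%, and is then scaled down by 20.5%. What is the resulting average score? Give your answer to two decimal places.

Apply the 40.5% increase: 70.93 × 1.405 = 99.65665.
Apply the 20.5% decrease: 99.65665 × 0.795 = 79.22703675 ≈ 79.23.

79.23 points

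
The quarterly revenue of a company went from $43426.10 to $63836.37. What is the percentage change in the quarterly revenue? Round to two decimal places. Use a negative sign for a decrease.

47.00%

Change: $63836.37 − $43426.10 = $20410.27.
Relative to the original: $20410.27 ÷ $43426.10 ≈ 47.00%.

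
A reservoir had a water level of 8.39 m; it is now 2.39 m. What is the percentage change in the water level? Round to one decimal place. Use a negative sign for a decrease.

Change: 2.39 − 8.39 = -6.00.
Relative to the original: -6.00 ÷ 8.39 ≈ -71.5%.

-71.5%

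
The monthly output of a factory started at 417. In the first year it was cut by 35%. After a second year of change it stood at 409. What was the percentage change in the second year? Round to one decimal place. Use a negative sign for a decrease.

After the first year: 417 × 0.65 = 271.05.
Second-year multiplier: 409 ÷ 271.05 ≈ 1.50895.
That is a change of 50.9%.

50.9%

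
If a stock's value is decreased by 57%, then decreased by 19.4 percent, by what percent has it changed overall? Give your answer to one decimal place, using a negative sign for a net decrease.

The combined multiplier is 0.43 × 0.806 = 0.34658.
That corresponds to a decrease of 65.3%.

-65.3%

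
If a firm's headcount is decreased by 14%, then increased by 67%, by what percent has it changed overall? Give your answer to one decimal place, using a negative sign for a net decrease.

43.6%

A 14% decrease multiplies by 0.86.
Then a 67% increase: 0.86 × 1.67 = 1.4362.
Overall factor 1.4362, i.e. 43.6%.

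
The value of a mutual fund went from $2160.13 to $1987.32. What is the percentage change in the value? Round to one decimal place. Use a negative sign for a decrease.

-8.0%

Change: $1987.32 − $2160.13 = -$172.81.
Relative to the original: -$172.81 ÷ $2160.13 ≈ -8.0%.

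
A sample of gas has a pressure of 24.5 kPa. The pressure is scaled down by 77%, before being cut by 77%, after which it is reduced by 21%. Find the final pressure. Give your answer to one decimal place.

Each change multiplies by a factor: 0.23 × 0.23 × 0.79 = 0.041791.
24.5 × 0.041791 = 1.0238795 ≈ 1.0.

1.0 kPa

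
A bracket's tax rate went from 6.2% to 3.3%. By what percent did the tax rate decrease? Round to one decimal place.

46.8%

The change is 3.3 − 6.2 = -2.9 percentage points.
Relative to the original 6.2%, that is -2.9 ÷ 6.2 ≈ -46.8%.
So the tax rate fell by 46.8%.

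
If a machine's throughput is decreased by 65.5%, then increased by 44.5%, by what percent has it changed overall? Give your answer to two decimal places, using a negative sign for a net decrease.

A 65.5% decrease multiplies by 0.345.
Then a 44.5% increase: 0.345 × 1.445 = 0.498525.
Overall factor 0.498525, i.e. -50.15%.

-50.15%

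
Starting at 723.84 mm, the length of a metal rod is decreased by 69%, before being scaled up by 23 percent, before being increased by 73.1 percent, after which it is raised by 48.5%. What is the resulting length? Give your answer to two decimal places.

Apply the 69% decrease: 723.84 × 0.31 = 224.3904.
Apply the 23% increase: 224.3904 × 1.23 = 276.000192.
Apply the 73.1% increase: 276.000192 × 1.731 = 477.756332352.
After the 48.5% increase: 477.756332352 × 1.485 = 709.46815354272 ≈ 709.47.

709.47 mm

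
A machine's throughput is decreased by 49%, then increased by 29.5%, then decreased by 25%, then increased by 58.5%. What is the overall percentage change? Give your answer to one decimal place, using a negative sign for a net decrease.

The combined multiplier is 0.51 × 1.295 × 0.75 × 1.585 = 0.7851099375.
That corresponds to a decrease of 21.5%.

-21.5%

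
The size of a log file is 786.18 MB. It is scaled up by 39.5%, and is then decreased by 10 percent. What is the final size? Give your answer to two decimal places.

987.05 MB

Each change multiplies by a factor: 1.395 × 0.9 = 1.2555.
786.18 × 1.2555 = 987.04899 ≈ 987.05.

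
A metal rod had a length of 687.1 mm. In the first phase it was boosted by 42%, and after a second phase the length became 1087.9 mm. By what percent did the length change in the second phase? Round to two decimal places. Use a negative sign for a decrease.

11.50%

After the first phase: 687.1 × 1.42 = 975.682.
Second-phase multiplier: 1087.9 ÷ 975.682 ≈ 1.115015.
That is a change of 11.50%.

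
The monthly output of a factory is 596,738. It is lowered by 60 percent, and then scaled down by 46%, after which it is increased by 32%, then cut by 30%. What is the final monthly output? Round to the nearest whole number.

119,099

Each change multiplies by a factor: 0.4 × 0.54 × 1.32 × 0.7 = 0.199584.
596,738 × 0.199584 = 119099.356992 ≈ 119,099.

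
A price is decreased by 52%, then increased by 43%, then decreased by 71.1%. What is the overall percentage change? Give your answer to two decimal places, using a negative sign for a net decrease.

A 52% decrease multiplies by 0.48.
Then a 43% increase: 0.48 × 1.43 = 0.6864.
Then a 71.1% decrease: 0.6864 × 0.289 = 0.1983696.
Overall factor 0.1983696, i.e. -80.16%.

-80.16%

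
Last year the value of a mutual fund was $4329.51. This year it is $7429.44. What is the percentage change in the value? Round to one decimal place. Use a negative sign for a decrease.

71.6%

Change: $7429.44 − $4329.51 = $3099.93.
Relative to the original: $3099.93 ÷ $4329.51 ≈ 71.6%.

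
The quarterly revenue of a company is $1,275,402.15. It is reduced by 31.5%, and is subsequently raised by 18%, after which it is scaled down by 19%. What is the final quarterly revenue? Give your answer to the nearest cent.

$835,035.12

Each change multiplies by a factor: 0.685 × 1.18 × 0.81 = 0.654723.
$1,275,402.15 × 0.654723 = $835035.12185445 ≈ $835,035.12.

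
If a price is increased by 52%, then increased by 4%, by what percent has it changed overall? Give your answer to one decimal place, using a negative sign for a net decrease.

58.1%

A 52% increase multiplies by 1.52.
Then a 4% increase: 1.52 × 1.04 = 1.5808.
Overall factor 1.5808, i.e. 58.1%.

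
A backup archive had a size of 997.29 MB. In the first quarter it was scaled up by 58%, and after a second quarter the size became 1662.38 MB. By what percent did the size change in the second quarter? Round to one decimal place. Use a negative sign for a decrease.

5.5%

After the first quarter: 997.29 × 1.58 = 1575.7182.
Second-quarter multiplier: 1662.38 ÷ 1575.7182 ≈ 1.055.
That is a change of 5.5%.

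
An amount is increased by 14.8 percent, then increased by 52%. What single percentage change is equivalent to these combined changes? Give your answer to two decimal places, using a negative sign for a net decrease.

74.50%

The combined multiplier is 1.148 × 1.52 = 1.74496.
That corresponds to an increase of 74.50%.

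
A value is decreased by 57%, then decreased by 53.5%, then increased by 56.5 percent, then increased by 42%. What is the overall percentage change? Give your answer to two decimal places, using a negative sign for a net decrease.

-55.57%

A 57% decrease multiplies by 0.43.
Then a 53.5% decrease: 0.43 × 0.465 = 0.19995.
Then a 56.5% increase: 0.19995 × 1.565 = 0.31292175.
Then a 42% increase: 0.31292175 × 1.42 = 0.444348885.
Overall factor 0.444348885, i.e. -55.57%.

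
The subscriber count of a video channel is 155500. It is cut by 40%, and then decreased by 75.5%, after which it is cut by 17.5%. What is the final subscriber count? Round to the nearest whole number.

Each change multiplies by a factor: 0.6 × 0.245 × 0.825 = 0.121275.
155500 × 0.121275 = 18858.2625 ≈ 18858.

18858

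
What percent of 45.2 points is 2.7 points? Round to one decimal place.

6.0%

2.7 points ÷ 45.2 points ≈ 6.0%.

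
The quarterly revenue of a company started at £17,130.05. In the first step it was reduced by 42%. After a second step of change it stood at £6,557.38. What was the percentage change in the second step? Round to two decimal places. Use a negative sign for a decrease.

-34.00%

After the first step: £17,130.05 × 0.58 = £9935.429.
Second-step multiplier: £6,557.38 ÷ £9935.429 ≈ 0.66.
That is a change of -34.00%.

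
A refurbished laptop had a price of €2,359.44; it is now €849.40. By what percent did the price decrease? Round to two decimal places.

64.00%

Change: €849.40 − €2,359.44 = -€1,510.04.
Relative to the original: -€1,510.04 ÷ €2,359.44 ≈ -64.00%.
So the price decreased by 64.00%.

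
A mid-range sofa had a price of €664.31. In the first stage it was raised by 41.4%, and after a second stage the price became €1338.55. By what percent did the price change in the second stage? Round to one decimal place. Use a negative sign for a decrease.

42.5%

After the first stage: €664.31 × 1.414 = €939.33434.
Second-stage multiplier: €1338.55 ÷ €939.33434 ≈ 1.425.
That is a change of 42.5%.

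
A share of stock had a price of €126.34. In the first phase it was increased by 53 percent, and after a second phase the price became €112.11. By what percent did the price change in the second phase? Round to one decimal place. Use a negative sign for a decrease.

-42.0%

After the first phase: €126.34 × 1.53 = €193.3002.
Second-phase multiplier: €112.11 ÷ €193.3002 ≈ 0.57998.
That is a change of -42.0%.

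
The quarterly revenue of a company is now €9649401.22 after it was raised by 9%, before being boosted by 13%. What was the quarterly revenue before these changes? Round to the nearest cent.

The overall multiplier applied was 1.09 × 1.13 = 1.2317.
So the original quarterly revenue was €9649401.22 ÷ 1.2317 ≈ €7834213.87.

€7834213.87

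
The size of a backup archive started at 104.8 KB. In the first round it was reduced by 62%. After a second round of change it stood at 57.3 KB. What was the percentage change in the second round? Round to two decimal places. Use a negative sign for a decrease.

After the first round: 104.8 × 0.38 = 39.824.
Second-round multiplier: 57.3 ÷ 39.824 ≈ 1.438831.
That is a change of 43.88%.

43.88%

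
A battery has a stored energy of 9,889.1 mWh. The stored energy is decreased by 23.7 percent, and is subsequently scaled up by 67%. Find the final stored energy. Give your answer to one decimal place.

12,600.8 mWh

Each change multiplies by a factor: 0.763 × 1.67 = 1.27421.
9,889.1 × 1.27421 = 12600.790111 ≈ 12,600.8.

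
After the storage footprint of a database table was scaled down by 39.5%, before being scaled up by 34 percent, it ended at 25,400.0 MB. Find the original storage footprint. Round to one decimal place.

The overall multiplier applied was 0.605 × 1.34 = 0.8107.
So the original storage footprint was 25,400.0 ÷ 0.8107 ≈ 31,330.9 MB.

31,330.9 MB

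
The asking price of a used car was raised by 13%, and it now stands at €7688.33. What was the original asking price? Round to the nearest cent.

€6803.83

The overall multiplier applied was 1.13.
So the original asking price was €7688.33 ÷ 1.13 ≈ €6803.83.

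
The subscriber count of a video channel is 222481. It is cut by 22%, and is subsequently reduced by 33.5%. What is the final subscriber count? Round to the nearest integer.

Apply the 22% decrease: 222481 × 0.78 = 173535.18.
Apply the 33.5% decrease: 173535.18 × 0.665 = 115400.8947 ≈ 115401.

115401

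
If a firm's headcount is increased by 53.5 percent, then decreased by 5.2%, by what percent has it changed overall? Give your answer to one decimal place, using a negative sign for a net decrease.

The combined multiplier is 1.535 × 0.948 = 1.45518.
That corresponds to an increase of 45.5%.

45.5%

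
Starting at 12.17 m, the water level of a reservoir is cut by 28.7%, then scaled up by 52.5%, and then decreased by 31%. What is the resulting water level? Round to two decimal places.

After the 28.7% decrease: 12.17 × 0.713 = 8.67721.
After the 52.5% increase: 8.67721 × 1.525 = 13.23274525.
31% decrease: 13.23274525 × 0.69 = 9.1305942225 ≈ 9.13.

9.13 m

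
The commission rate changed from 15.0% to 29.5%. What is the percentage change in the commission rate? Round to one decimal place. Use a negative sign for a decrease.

The change is 29.5 − 15.0 = 14.5 percentage points.
Relative to the original 15.0%, that is 14.5 ÷ 15.0 ≈ 96.7%.

96.7%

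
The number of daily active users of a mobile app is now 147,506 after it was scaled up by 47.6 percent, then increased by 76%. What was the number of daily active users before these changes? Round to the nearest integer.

56,782

The overall multiplier applied was 1.476 × 1.76 = 2.59776.
So the original number of daily active users was 147,506 ÷ 2.59776 ≈ 56,782.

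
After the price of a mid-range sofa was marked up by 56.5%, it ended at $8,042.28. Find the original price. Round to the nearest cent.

$5,138.84

The overall multiplier applied was 1.565.
So the original price was $8,042.28 ÷ 1.565 ≈ $5,138.84.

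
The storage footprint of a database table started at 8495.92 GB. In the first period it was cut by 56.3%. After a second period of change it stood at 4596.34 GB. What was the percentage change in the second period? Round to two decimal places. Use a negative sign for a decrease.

After the first period: 8495.92 × 0.437 = 3712.71704.
Second-period multiplier: 4596.34 ÷ 3712.71704 ≈ 1.237999.
That is a change of 23.80%.

23.80%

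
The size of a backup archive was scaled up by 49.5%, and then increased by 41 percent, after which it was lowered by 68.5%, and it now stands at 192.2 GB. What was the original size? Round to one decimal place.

289.5 GB

Undoing the 68.5% decrease: 192.2 ÷ 0.315 ≈ 610.15873.
Undoing the 41% increase: 610.15873 ÷ 1.41 ≈ 432.736688.
Undoing the 49.5% increase: 432.736688 ÷ 1.495 ≈ 289.5 GB.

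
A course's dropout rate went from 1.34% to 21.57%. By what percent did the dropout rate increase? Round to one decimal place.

The change is 21.57 − 1.34 = 20.23 percentage points.
Relative to the original 1.34%, that is 20.23 ÷ 1.34 ≈ 1509.7%.
So the dropout rate rose by 1509.7%.

1509.7%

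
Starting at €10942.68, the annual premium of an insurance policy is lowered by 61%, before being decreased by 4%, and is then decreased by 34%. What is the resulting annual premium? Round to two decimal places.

€2703.98

Each change multiplies by a factor: 0.39 × 0.96 × 0.66 = 0.247104.
€10942.68 × 0.247104 = €2703.97999872 ≈ €2703.98.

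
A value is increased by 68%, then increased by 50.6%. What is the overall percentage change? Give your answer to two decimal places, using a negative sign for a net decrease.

The combined multiplier is 1.68 × 1.506 = 2.53008.
That corresponds to an increase of 153.01%.

153.01%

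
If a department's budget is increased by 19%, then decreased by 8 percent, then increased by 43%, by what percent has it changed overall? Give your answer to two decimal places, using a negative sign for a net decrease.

56.56%

A 19% increase multiplies by 1.19.
Then an 8% decrease: 1.19 × 0.92 = 1.0948.
Then a 43% increase: 1.0948 × 1.43 = 1.565564.
Overall factor 1.565564, i.e. 56.56%.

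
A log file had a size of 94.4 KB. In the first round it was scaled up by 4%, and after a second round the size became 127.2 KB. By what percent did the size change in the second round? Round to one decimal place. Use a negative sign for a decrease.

After the first round: 94.4 × 1.04 = 98.176.
Second-round multiplier: 127.2 ÷ 98.176 ≈ 1.29563.
That is a change of 29.6%.

29.6%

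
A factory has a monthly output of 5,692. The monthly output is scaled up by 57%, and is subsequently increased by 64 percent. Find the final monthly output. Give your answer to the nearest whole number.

After the 57% increase: 5,692 × 1.57 = 8936.44.
After the 64% increase: 8936.44 × 1.64 = 14655.7616 ≈ 14,656.

14,656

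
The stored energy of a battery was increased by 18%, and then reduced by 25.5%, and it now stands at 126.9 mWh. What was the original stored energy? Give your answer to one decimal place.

Undoing the 25.5% decrease: 126.9 ÷ 0.745 ≈ 170.33557.
Undoing the 18% increase: 170.33557 ÷ 1.18 ≈ 144.4 mWh.

144.4 mWh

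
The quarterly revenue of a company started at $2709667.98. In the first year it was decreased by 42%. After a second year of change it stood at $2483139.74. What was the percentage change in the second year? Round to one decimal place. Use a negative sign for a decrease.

58.0%

After the first year: $2709667.98 × 0.58 = $1571607.4284.
Second-year multiplier: $2483139.74 ÷ $1571607.4284 ≈ 1.58.
That is a change of 58.0%.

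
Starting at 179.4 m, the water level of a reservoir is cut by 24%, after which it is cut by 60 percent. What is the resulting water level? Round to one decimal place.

54.5 m

24% decrease: 179.4 × 0.76 = 136.344.
After the 60% decrease: 136.344 × 0.4 = 54.5376 ≈ 54.5.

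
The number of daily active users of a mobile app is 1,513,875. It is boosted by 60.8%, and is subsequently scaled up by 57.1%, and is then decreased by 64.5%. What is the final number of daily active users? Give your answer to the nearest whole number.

1,357,627

60.8% increase: 1,513,875 × 1.608 = 2434311.
Apply the 57.1% increase: 2434311 × 1.571 = 3824302.581.
After the 64.5% decrease: 3824302.581 × 0.355 = 1357627.416255 ≈ 1,357,627.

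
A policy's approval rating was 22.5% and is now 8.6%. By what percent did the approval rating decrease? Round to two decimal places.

61.78%

The change is 8.6 − 22.5 = -13.9 percentage points.
Relative to the original 22.5%, that is -13.9 ÷ 22.5 ≈ -61.78%.
So the approval rating fell by 61.78%.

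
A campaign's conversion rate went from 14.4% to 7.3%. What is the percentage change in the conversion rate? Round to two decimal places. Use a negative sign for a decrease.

The change is 7.3 − 14.4 = -7.1 percentage points.
Relative to the original 14.4%, that is -7.1 ÷ 14.4 ≈ -49.31%.

-49.31%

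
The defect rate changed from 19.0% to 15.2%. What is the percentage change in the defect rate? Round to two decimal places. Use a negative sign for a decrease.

The change is 15.2 − 19.0 = -3.8 percentage points.
Relative to the original 19.0%, that is -3.8 ÷ 19.0 = -20.00%.

-20.00%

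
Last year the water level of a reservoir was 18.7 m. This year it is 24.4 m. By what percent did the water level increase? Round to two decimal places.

Change: 24.4 − 18.7 = 5.7.
Relative to the original: 5.7 ÷ 18.7 ≈ 30.48%.
So the water level increased by 30.48%.

30.48%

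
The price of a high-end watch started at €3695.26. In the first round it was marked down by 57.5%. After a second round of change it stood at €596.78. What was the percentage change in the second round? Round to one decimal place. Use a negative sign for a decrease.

-62.0%

After the first round: €3695.26 × 0.425 = €1570.4855.
Second-round multiplier: €596.78 ÷ €1570.4855 ≈ 0.38.
That is a change of -62.0%.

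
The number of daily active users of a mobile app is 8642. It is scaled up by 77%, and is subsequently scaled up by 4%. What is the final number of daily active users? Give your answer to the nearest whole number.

15908

Each change multiplies by a factor: 1.77 × 1.04 = 1.8408.
8642 × 1.8408 = 15908.1936 ≈ 15908.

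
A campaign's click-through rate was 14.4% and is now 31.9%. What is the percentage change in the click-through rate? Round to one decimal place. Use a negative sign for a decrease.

The change is 31.9 − 14.4 = 17.5 percentage points.
Relative to the original 14.4%, that is 17.5 ÷ 14.4 ≈ 121.5%.

121.5%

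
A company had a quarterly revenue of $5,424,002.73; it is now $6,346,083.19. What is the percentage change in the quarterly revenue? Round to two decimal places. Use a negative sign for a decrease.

Change: $6,346,083.19 − $5,424,002.73 = $922,080.46.
Relative to the original: $922,080.46 ÷ $5,424,002.73 ≈ 17.00%.

17.00%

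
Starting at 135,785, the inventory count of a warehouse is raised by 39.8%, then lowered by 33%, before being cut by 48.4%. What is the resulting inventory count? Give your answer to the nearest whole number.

After the 39.8% increase: 135,785 × 1.398 = 189827.43.
Apply the 33% decrease: 189827.43 × 0.67 = 127184.3781.
48.4% decrease: 127184.3781 × 0.516 = 65627.1390996 ≈ 65,627.

65,627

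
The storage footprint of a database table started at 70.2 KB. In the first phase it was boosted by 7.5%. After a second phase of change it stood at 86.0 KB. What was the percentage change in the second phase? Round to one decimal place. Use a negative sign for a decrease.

After the first phase: 70.2 × 1.075 = 75.465.
Second-phase multiplier: 86.0 ÷ 75.465 ≈ 1.1396.
That is a change of 14.0%.

14.0%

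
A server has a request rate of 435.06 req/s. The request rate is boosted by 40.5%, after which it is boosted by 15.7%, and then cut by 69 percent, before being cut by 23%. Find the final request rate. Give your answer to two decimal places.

168.82 req/s

Apply the 40.5% increase: 435.06 × 1.405 = 611.2593.
Apply the 15.7% increase: 611.2593 × 1.157 = 707.2270101.
69% decrease: 707.2270101 × 0.31 = 219.240373131.
Apply the 23% decrease: 219.240373131 × 0.77 = 168.81508731087 ≈ 168.82.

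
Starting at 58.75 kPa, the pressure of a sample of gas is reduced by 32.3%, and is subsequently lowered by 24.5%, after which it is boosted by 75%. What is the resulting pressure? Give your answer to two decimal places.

52.55 kPa

32.3% decrease: 58.75 × 0.677 = 39.77375.
24.5% decrease: 39.77375 × 0.755 = 30.02918125.
After the 75% increase: 30.02918125 × 1.75 = 52.5510671875 ≈ 52.55.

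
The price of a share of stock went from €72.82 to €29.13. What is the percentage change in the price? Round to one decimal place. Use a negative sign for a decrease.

-60.0%

Change: €29.13 − €72.82 = -€43.69.
Relative to the original: -€43.69 ÷ €72.82 ≈ -60.0%.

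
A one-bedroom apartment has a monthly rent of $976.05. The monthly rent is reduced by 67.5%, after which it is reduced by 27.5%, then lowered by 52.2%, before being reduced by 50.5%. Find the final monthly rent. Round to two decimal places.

$54.42

Each change multiplies by a factor: 0.325 × 0.725 × 0.478 × 0.495 = 0.05575123125.
$976.05 × 0.05575123125 = $54.4159892615625 ≈ $54.42.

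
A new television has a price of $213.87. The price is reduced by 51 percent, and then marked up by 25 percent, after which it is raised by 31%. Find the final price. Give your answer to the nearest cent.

Each change multiplies by a factor: 0.49 × 1.25 × 1.31 = 0.802375.
$213.87 × 0.802375 = $171.60394125 ≈ $171.60.

$171.60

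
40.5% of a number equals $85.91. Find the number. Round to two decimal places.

$212.12

$85.91 ÷ 0.405 ≈ $212.12.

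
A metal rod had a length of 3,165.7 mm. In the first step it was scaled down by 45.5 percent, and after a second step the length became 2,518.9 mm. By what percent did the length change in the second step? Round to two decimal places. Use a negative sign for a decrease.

46.00%

After the first step: 3,165.7 × 0.545 = 1725.3065.
Second-step multiplier: 2,518.9 ÷ 1725.3065 ≈ 1.459972.
That is a change of 46.00%.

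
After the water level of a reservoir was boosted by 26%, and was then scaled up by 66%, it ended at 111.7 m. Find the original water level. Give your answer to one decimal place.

Undoing the 66% increase: 111.7 ÷ 1.66 ≈ 67.289157.
Undoing the 26% increase: 67.289157 ÷ 1.26 ≈ 53.4 m.

53.4 m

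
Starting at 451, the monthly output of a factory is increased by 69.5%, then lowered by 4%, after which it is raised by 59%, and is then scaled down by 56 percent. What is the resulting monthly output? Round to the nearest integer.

After the 69.5% increase: 451 × 1.695 = 764.445.
4% decrease: 764.445 × 0.96 = 733.8672.
Apply the 59% increase: 733.8672 × 1.59 = 1166.848848.
After the 56% decrease: 1166.848848 × 0.44 = 513.41349312 ≈ 513.

513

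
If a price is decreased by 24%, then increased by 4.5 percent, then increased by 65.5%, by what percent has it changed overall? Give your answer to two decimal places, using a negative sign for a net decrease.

31.44%

A 24% decrease multiplies by 0.76.
Then a 4.5% increase: 0.76 × 1.045 = 0.7942.
Then a 65.5% increase: 0.7942 × 1.655 = 1.314401.
Overall factor 1.314401, i.e. 31.44%.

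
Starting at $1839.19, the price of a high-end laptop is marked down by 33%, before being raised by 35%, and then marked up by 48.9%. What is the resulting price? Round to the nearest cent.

$2477.02

Each change multiplies by a factor: 0.67 × 1.35 × 1.489 = 1.3468005.
$1839.19 × 1.3468005 = $2477.022011595 ≈ $2477.02.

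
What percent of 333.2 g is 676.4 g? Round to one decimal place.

203.0%

676.4 g ÷ 333.2 g ≈ 203.0%.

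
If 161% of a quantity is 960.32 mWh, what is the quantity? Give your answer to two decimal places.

960.32 mWh ÷ 1.61 ≈ 596.47 mWh.

596.47 mWh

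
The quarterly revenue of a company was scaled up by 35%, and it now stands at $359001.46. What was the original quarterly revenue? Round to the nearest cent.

The overall multiplier applied was 1.35.
So the original quarterly revenue was $359001.46 ÷ 1.35 ≈ $265927.01.

$265927.01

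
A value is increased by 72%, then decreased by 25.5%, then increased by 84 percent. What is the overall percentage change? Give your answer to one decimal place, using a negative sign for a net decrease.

135.8%

The combined multiplier is 1.72 × 0.745 × 1.84 = 2.357776.
That corresponds to an increase of 135.8%.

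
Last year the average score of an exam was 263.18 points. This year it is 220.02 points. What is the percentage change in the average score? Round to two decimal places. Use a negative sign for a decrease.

-16.40%

Change: 220.02 − 263.18 = -43.16.
Relative to the original: -43.16 ÷ 263.18 ≈ -16.40%.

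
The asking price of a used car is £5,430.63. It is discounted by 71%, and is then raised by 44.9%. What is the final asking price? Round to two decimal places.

71% decrease: £5,430.63 × 0.29 = £1574.8827.
Apply the 44.9% increase: £1574.8827 × 1.449 = £2282.0050323 ≈ £2,282.01.

£2,282.01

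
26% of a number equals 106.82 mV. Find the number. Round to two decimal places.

410.85 mV

106.82 mV ÷ 0.26 ≈ 410.85 mV.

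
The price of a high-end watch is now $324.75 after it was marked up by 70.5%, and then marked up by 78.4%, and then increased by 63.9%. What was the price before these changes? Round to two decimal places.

Undoing the 63.9% increase: $324.75 ÷ 1.639 ≈ $198.139109.
Undoing the 78.4% increase: $198.139109 ÷ 1.784 ≈ $111.064523.
Undoing the 70.5% increase: $111.064523 ÷ 1.705 ≈ $65.14.

$65.14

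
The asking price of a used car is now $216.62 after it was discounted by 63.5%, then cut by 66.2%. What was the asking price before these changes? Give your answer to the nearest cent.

$1,755.86

The overall multiplier applied was 0.365 × 0.338 = 0.12337.
So the original asking price was $216.62 ÷ 0.12337 ≈ $1,755.86.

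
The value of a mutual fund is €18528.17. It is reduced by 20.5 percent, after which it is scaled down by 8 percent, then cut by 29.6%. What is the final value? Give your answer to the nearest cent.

After the 20.5% decrease: €18528.17 × 0.795 = €14729.89515.
Apply the 8% decrease: €14729.89515 × 0.92 = €13551.503538.
Apply the 29.6% decrease: €13551.503538 × 0.704 = €9540.258490752 ≈ €9540.26.

€9540.26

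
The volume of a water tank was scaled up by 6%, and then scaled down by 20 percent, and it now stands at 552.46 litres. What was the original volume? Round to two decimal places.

The overall multiplier applied was 1.06 × 0.8 = 0.848.
So the original volume was 552.46 ÷ 0.848 ≈ 651.49 litres.

651.49 litres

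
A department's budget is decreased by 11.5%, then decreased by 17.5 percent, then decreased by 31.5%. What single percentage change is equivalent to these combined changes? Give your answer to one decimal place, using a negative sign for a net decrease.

An 11.5% decrease multiplies by 0.885.
Then a 17.5% decrease: 0.885 × 0.825 = 0.730125.
Then a 31.5% decrease: 0.730125 × 0.685 = 0.500135625.
Overall factor 0.500135625, i.e. -50.0%.

-50.0%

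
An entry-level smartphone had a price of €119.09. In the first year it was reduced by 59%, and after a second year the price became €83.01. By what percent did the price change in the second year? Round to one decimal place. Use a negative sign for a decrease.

70.0%

After the first year: €119.09 × 0.41 = €48.8269.
Second-year multiplier: €83.01 ÷ €48.8269 ≈ 1.70009.
That is a change of 70.0%.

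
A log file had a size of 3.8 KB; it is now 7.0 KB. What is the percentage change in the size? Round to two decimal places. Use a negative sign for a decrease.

84.21%

Change: 7.0 − 3.8 = 3.2.
Relative to the original: 3.2 ÷ 3.8 ≈ 84.21%.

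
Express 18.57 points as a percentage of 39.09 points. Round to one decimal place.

47.5%

18.57 points ÷ 39.09 points ≈ 47.5%.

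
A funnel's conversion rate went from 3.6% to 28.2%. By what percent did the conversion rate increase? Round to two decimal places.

683.33%

The change is 28.2 − 3.6 = 24.6 percentage points.
Relative to the original 3.6%, that is 24.6 ÷ 3.6 ≈ 683.33%.
So the conversion rate rose by 683.33%.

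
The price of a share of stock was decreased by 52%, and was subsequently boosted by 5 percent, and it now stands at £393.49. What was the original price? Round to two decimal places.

Undoing the 5% increase: £393.49 ÷ 1.05 ≈ £374.752381.
Undoing the 52% decrease: £374.752381 ÷ 0.48 ≈ £780.73.

£780.73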